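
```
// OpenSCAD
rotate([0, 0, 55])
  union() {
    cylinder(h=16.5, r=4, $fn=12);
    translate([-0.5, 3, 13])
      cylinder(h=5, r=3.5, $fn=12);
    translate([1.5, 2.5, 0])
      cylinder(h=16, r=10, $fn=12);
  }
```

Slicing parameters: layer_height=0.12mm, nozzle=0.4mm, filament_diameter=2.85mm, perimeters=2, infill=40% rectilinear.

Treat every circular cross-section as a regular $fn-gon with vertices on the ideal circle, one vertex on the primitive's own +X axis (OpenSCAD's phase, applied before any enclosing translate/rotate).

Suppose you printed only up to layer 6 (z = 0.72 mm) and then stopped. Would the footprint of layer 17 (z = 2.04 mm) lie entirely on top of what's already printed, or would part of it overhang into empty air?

entirely on top

Compare the two slices. At z = 0.72: the r=4 cylinder gives a regular 12-gon of circumradius 4 (constant along its height) (area = (12/2)·4.000²·sin(360°/12) = 48.00 mm²); the cylinder at (-0.5, 3) is not intersected at this z (z outside [13, 18]); the cylinder at (1.5, 2.5): section is a regular 12-gon, circumradius r=10 (area = (12/2)·10.000²·sin(360°/12) = 300.00 mm²); Merging all regions: the r=4 cylinder lies entirely inside the r=10 cylinder at (1.5, 2.5), so the union is just the r=10 cylinder at (1.5, 2.5) — area = 300.00 mm²; (whole slice rotated 55° about Z — lengths, areas and connectivity unchanged). At z = 2.04: the r=4 cylinder gives a regular 12-gon of circumradius 4 (constant along its height) (area = (12/2)·4.000²·sin(360°/12) = 48.00 mm²); the cylinder at (-0.5, 3) is not intersected at this z (z outside [13, 18]); the r=10 cylinder at (1.5, 2.5) gives a regular 12-gon of circumradius 10 (constant along its height) (area = (12/2)·10.000²·sin(360°/12) = 300.00 mm²); Taking the union: the r=4 cylinder lies entirely inside the r=10 cylinder at (1.5, 2.5), so the union is just the r=10 cylinder at (1.5, 2.5) — area = 300.00 mm²; (whole slice rotated 55° about Z — lengths, areas and connectivity unchanged). Checking containment: the cross-section at z = 2.04 is a subset of the cross-section at z = 0.72.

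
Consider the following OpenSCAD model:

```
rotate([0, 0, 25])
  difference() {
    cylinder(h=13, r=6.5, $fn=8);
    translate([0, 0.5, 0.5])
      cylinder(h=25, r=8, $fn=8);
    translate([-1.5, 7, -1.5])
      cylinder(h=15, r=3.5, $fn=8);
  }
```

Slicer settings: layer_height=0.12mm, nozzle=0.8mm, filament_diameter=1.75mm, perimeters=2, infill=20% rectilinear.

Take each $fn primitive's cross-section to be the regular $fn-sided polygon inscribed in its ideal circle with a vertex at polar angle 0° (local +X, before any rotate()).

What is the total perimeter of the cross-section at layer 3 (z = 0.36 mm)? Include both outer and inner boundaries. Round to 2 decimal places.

40.83 mm

At z = 0.36 mm: the cylinder: section is a regular 8-gon, circumradius r=6.5 (perimeter = 2·8·6.500·sin(180°/8) = 39.80 mm); the cylinder at (0, 0.5) does not reach this height (z outside [0.5, 25.5]); the r=3.5 cylinder at (-1.5, 7) gives a regular 8-gon of circumradius 3.5 (constant along its height) (perimeter = 2·8·3.500·sin(180°/8) = 21.43 mm); Subtracting the remaining from the first: starting from the r=6.5 cylinder, the r=3.5 cylinder at (-1.5, 7) partially overlaps it — only the 9.30 mm² overlap (of its 34.65 mm²) is removed, clipping the outline — boundary = 40.83 mm; (whole slice rotated 25° about Z — lengths, areas and connectivity unchanged). Overall, the cross-section is a single solid region. Total boundary length (outer) = 40.83 mm.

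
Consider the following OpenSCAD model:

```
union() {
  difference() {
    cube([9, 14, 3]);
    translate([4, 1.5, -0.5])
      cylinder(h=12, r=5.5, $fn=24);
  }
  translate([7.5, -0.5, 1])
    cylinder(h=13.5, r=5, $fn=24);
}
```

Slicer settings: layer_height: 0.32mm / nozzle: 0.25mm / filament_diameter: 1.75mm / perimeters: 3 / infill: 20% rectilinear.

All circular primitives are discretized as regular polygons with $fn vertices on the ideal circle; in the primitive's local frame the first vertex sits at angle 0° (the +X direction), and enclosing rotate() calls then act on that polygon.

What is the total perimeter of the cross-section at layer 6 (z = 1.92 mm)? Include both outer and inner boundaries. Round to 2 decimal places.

At z = 1.92 mm: the 9×14 cube contributes its full rectangle (perimeter 46.00 mm); the r=5.5 cylinder at (4, 1.5) gives a regular 24-gon of circumradius 5.5 (constant along its height) (perimeter = 2·24·5.500·sin(180°/24) = 34.46 mm); After the difference (first − rest): starting from the 9×14 cube, the r=5.5 cylinder at (4, 1.5) partially overlaps it — only the 56.02 mm² overlap (of its 93.95 mm²) is removed, clipping the outline — boundary = 38.93 mm; the r=5 cylinder at (7.5, -0.5) gives a regular 24-gon of circumradius 5 (constant along its height) (perimeter = 2·24·5.000·sin(180°/24) = 31.33 mm); Taking the union: the regions partially overlap (shared area 0.08 mm²), so the edge portions inside another operand are dropped and the merged outline is re-measured after clipping — boundary = 68.63 mm. Overall, the cross-section is a single solid region. Total boundary length (outer) = 68.63 mm.

68.63 mm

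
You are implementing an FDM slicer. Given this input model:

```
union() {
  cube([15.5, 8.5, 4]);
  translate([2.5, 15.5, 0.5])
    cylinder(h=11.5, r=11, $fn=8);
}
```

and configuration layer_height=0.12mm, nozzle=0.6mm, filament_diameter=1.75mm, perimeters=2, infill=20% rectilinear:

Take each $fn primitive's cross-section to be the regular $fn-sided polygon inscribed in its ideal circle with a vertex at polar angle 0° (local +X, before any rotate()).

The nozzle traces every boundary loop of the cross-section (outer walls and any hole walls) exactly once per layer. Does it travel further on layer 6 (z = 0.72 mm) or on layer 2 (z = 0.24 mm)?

Layer 6 (z = 0.72): the cube is present — its section is the full 15.5×8.5 rectangle (perimeter 48.00 mm); the r=11 cylinder at (2.5, 15.5) gives a regular 8-gon of circumradius 11 (constant along its height) (perimeter = 2·8·11.000·sin(180°/8) = 67.35 mm); Taking the union: the regions partially overlap (shared area 27.41 mm²), so the edge portions inside another operand are dropped and the merged outline is re-measured after clipping — boundary = 89.82 mm. So its perimeter = 89.82 mm. Layer 2 (z = 0.24): the cube (footprint 15.5×8.5) is included at this height (perimeter 48.00 mm); the cylinder at (2.5, 15.5) is not intersected at this z (z outside [0.5, 12]); Combining (union): only the 15.5×8.5 cube is present, so the union is just that shape — boundary = 48.00 mm. So its perimeter = 48.00 mm. Layer 6 is larger (89.82 vs 48.00 mm).

layer 6 (z = 0.72 mm)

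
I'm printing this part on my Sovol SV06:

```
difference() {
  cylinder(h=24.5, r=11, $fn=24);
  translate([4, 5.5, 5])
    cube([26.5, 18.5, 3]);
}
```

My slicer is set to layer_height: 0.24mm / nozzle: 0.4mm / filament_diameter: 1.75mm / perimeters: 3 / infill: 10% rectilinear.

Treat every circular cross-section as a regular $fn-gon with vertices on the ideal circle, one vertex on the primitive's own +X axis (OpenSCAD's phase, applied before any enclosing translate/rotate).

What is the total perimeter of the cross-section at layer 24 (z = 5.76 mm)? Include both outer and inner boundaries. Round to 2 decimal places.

71.72 mm

At z = 5.76 mm: the cylinder: section is a regular 24-gon, circumradius r=11 (perimeter = 2·24·11.000·sin(180°/24) = 68.92 mm); the cube at (4, 5.5) is present — its section is the full 26.5×18.5 rectangle (perimeter 90.00 mm); Taking the first minus the rest: starting from the r=11 cylinder, the 26.5×18.5 cube at (4, 5.5) partially overlaps it — only the 15.68 mm² overlap (of its 490.25 mm²) is removed, clipping the outline — boundary = 71.72 mm. Overall, the cross-section is a single solid region. Total boundary length (outer) = 71.72 mm.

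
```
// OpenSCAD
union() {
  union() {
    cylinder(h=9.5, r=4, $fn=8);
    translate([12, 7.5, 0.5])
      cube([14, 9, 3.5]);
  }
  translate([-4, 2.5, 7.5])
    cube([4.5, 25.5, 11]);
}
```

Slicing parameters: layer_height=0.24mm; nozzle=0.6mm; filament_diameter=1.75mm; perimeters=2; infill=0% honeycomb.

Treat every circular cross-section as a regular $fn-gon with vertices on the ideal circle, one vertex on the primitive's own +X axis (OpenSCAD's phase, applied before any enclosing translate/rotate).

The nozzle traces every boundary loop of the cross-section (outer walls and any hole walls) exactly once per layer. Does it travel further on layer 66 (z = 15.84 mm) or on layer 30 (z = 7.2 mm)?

layer 66 (z = 15.84 mm)

Layer 66 (z = 15.84): the cylinder is not intersected at this z (z outside [0, 9.5]); the cube at (12, 7.5) is absent (z outside [0.5, 4]); Taking the union: nothing is present at this height; the 4.5×25.5 cube at (-4, 2.5) contributes its full rectangle (perimeter 60.00 mm); Taking the union: only the 4.5×25.5 cube at (-4, 2.5) is present, so the union is just that shape — boundary = 60.00 mm. So its perimeter = 60.00 mm. Layer 30 (z = 7.2): the r=4 cylinder contributes a regular 8-gon of circumradius 4 (perimeter = 2·8·4.000·sin(180°/8) = 24.49 mm); the cube at (12, 7.5) is absent (z outside [0.5, 4]); Taking the union: only the r=4 cylinder is present, so the union is just that shape — boundary = 24.49 mm; the cube at (-4, 2.5) is not intersected at this z (z outside [7.5, 18.5]); Merging all regions: only the result so far is present, so the union is just that shape — boundary = 24.49 mm. So its perimeter = 24.49 mm. Layer 66 is larger (60.00 vs 24.49 mm).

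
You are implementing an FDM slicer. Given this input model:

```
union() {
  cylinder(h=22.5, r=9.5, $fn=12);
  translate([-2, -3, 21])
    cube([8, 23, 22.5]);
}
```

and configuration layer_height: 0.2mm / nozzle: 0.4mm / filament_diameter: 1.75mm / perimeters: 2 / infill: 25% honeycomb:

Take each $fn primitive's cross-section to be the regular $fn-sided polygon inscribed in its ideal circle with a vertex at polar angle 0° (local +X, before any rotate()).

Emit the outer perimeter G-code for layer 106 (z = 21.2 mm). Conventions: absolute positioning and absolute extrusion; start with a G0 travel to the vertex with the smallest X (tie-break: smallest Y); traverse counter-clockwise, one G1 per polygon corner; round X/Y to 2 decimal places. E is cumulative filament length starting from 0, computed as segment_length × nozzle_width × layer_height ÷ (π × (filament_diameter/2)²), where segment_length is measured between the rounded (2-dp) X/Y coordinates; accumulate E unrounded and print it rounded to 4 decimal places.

At z = 21.2 mm: the cylinder: section is a regular 12-gon, circumradius r=9.5; the cube at (-2, -3) (footprint 8×23) is included at this height; Merging all regions: the regions partially overlap (shared area 94.07 mm²), so overlapping operands fuse into one piece — 1 connected region. The outline is a single polygon with 14 vertices. Extrusion per mm of travel: 0.4 × 0.2 / (π × 0.875²) = 0.033260. Accumulating E over each segment gives final E = 2.7381.

G0 X-9.50 Y0.00 Z21.20
G1 X-8.23 Y-4.75 E0.1635
G1 X-4.75 Y-8.23 E0.3272
G1 X0.00 Y-9.50 E0.4908
G1 X4.75 Y-8.23 E0.6543
G1 X8.23 Y-4.75 E0.8180
G1 X9.50 Y0.00 E0.9815
G1 X8.23 Y4.75 E1.1451
G1 X6.00 Y6.98 E1.2499
G1 X6.00 Y20.00 E1.6830
G1 X-2.00 Y20.00 E1.9491
G1 X-2.00 Y8.96 E2.3163
G1 X-4.75 Y8.23 E2.4109
G1 X-8.23 Y4.75 E2.5746
G1 X-9.50 Y0.00 E2.7381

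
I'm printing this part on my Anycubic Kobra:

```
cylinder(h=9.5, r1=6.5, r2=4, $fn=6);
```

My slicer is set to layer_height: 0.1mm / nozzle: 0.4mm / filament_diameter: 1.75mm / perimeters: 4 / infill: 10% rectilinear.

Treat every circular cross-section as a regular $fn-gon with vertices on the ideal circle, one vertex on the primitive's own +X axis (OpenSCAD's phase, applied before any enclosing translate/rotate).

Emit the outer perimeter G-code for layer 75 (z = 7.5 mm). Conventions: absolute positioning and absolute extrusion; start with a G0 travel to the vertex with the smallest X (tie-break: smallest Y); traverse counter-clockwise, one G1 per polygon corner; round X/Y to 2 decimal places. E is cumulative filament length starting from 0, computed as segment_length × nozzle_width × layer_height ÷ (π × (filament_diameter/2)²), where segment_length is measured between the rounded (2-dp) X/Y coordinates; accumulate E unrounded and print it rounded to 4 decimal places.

At z = 7.5 mm: the cone (r1=6.5→r2=4) has section circumradius 4.526 here — a regular 6-gon. The outline is a single polygon with 6 vertices. Extrusion per mm of travel: 0.4 × 0.1 / (π × 0.875²) = 0.016630. Accumulating E over each segment gives final E = 0.4517.

G0 X-4.53 Y0.00 Z7.50
G1 X-2.26 Y-3.92 E0.0753
G1 X2.26 Y-3.92 E0.1505
G1 X4.53 Y0.00 E0.2258
G1 X2.26 Y3.92 E0.3012
G1 X-2.26 Y3.92 E0.3763
G1 X-4.53 Y0.00 E0.4517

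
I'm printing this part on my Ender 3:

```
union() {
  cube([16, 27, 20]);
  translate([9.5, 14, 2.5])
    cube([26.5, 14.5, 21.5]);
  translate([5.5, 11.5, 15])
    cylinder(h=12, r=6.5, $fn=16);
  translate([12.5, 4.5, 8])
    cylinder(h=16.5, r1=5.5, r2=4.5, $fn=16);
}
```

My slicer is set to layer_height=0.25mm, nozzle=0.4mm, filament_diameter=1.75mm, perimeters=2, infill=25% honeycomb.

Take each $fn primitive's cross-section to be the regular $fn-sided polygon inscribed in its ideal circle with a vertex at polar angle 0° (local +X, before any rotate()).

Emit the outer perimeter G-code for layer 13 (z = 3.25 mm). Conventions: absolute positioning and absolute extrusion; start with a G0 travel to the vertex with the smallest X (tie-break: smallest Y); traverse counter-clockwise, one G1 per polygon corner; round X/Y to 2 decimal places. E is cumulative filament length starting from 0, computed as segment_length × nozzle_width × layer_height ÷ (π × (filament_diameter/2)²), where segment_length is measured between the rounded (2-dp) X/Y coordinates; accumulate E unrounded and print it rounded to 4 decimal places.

At z = 3.25 mm: the cube is present — its section is the full 16×27 rectangle; the cube at (9.5, 14) (footprint 26.5×14.5) is included at this height; the cylinder at (5.5, 11.5) is not intersected at this z (z outside [15, 27]); the cone at (12.5, 4.5) is not intersected at this z (z outside [8, 24.5]); Taking the union: the regions partially overlap (shared area 84.50 mm²), so overlapping operands fuse into one piece — 1 connected region. The outline is a single polygon with 8 vertices. Extrusion per mm of travel: 0.4 × 0.25 / (π × 0.875²) = 0.041575. Accumulating E over each segment gives final E = 5.3632.

G0 X0.00 Y0.00 Z3.25
G1 X16.00 Y0.00 E0.6652
G1 X16.00 Y14.00 E1.2473
G1 X36.00 Y14.00 E2.0788
G1 X36.00 Y28.50 E2.6816
G1 X9.50 Y28.50 E3.7833
G1 X9.50 Y27.00 E3.8457
G1 X0.00 Y27.00 E4.2407
G1 X0.00 Y0.00 E5.3632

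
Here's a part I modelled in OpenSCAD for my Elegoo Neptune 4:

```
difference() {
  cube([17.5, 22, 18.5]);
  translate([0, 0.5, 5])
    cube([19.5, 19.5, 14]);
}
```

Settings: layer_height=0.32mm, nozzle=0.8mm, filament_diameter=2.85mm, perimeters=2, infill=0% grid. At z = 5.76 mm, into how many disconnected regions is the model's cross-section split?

At z = 5.76 mm: the cube (footprint 17.5×22) is included at this height; the cube at (0, 0.5) is present — its section is the full 19.5×19.5 rectangle; After the difference (first − rest): starting from the 17.5×22 cube, the 19.5×19.5 cube at (0, 0.5) partially overlaps it — only the 341.25 mm² overlap (of its 380.25 mm²) is removed, clipping the outline — 2 connected regions. The result has 2 disconnected regions.

2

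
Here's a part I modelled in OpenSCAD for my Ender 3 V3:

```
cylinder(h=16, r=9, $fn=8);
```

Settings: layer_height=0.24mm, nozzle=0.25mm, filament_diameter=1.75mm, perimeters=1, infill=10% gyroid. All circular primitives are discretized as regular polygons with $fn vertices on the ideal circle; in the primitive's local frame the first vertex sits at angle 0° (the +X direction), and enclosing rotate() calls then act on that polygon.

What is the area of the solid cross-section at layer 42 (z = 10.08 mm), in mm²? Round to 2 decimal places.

At z = 10.08 mm: the r=9 cylinder gives a regular 8-gon of circumradius 9 (constant along its height) (area = (8/2)·9.000²·sin(360°/8) = 229.10 mm²). Overall, the cross-section is a single solid region. Net area = 229.10 mm².

229.10 mm²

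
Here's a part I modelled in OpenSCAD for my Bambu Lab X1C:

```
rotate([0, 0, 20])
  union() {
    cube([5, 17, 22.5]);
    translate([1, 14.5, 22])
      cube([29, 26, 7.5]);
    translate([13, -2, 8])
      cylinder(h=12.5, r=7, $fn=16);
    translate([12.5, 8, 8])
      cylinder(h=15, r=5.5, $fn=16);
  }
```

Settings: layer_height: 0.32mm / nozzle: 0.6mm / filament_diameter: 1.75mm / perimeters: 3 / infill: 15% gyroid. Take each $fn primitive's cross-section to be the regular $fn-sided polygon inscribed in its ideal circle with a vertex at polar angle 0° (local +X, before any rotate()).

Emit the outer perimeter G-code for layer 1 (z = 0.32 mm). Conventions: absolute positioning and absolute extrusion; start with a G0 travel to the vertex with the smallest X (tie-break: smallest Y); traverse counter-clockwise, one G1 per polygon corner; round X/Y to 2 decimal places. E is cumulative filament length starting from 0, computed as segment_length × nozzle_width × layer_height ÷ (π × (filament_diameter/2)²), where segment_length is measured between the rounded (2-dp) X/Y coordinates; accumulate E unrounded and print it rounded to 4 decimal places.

G0 X-5.81 Y15.97 Z0.32
G1 X0.00 Y0.00 E1.3565
G1 X4.70 Y1.71 E1.7558
G1 X-1.12 Y17.68 E3.1126
G1 X-5.81 Y15.97 E3.5111

At z = 0.32 mm: the cube is present — its section is the full 5×17 rectangle; the cube at (1, 14.5) is absent (z outside [22, 29.5]); the cylinder at (13, -2) is absent (z outside [8, 20.5]); the cylinder at (12.5, 8) is not intersected at this z (z outside [8, 23]); Taking the union: only the 5×17 cube is present, so the union is just that shape — 1 connected region; (whole slice rotated 20° about Z — lengths, areas and connectivity unchanged). The outline is a single polygon with 4 vertices. Extrusion per mm of travel: 0.6 × 0.32 / (π × 0.875²) = 0.079824. Accumulating E over each segment gives final E = 3.5111.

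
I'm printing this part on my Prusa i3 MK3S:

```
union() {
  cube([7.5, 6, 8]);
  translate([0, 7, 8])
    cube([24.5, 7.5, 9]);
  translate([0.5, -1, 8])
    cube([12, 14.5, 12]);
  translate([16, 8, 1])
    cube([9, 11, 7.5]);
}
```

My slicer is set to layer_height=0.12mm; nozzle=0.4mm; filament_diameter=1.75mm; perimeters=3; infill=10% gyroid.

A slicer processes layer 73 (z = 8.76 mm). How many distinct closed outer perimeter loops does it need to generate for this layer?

At z = 8.76 mm: the cube is not intersected at this z (z outside [0, 8]); the cube at (0, 7) is present — its section is the full 24.5×7.5 rectangle; the 12×14.5 cube at (0.5, -1) contributes its full rectangle; the cube at (16, 8) is absent (z outside [1, 8.5]); Combining (union): the regions partially overlap (shared area 78.00 mm²), so overlapping operands fuse into one piece — 1 connected region. The result has 1 disconnected region.

1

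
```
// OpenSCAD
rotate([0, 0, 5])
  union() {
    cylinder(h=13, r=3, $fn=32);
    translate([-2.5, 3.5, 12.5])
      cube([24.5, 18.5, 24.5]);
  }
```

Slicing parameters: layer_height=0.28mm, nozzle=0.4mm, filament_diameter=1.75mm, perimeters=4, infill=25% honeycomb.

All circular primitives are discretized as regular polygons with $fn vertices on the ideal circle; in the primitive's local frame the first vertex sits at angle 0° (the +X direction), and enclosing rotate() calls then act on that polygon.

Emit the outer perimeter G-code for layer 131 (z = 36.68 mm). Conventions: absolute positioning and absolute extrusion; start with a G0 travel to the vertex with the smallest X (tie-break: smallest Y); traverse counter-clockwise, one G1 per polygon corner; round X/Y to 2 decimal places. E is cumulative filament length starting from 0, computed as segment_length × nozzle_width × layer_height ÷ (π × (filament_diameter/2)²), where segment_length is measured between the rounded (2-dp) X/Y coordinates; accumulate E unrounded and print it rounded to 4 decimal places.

G0 X-4.41 Y21.70 Z36.68
G1 X-2.80 Y3.27 E0.8614
G1 X21.61 Y5.40 E2.0024
G1 X20.00 Y23.83 E2.8638
G1 X-4.41 Y21.70 E4.0048

At z = 36.68 mm: the cylinder does not reach this height (z outside [0, 13]); the cube at (-2.5, 3.5) is present — its section is the full 24.5×18.5 rectangle; Combining (union): only the 24.5×18.5 cube at (-2.5, 3.5) is present, so the union is just that shape — 1 connected region; (rotated 5° about Z; rotation is an isometry so areas/perimeters/island counts are preserved). The outline is a single polygon with 4 vertices. Extrusion per mm of travel: 0.4 × 0.28 / (π × 0.875²) = 0.046564. Accumulating E over each segment gives final E = 4.0048.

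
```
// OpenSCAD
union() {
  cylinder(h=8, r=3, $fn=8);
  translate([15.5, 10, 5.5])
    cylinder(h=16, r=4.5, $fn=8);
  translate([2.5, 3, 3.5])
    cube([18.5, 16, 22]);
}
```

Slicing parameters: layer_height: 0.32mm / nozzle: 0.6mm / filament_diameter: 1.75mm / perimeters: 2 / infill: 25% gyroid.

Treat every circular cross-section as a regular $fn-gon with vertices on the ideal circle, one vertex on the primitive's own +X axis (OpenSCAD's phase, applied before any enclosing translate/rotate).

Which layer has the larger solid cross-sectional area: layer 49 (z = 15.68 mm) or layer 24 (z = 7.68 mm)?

Layer 49 (z = 15.68): the cylinder is not intersected at this z (z outside [0, 8]); the cylinder at (15.5, 10): section is a regular 8-gon, circumradius r=4.5 (area = (8/2)·4.500²·sin(360°/8) = 57.28 mm²); the cube at (2.5, 3) is present — its section is the full 18.5×16 rectangle (area 296.00 mm²); Combining (union): the r=4.5 cylinder at (15.5, 10) lies entirely inside the 18.5×16 cube at (2.5, 3), so the union is just the 18.5×16 cube at (2.5, 3) — area = 296.00 mm². So its area = 296.00 mm². Layer 24 (z = 7.68): the r=3 cylinder gives a regular 8-gon of circumradius 3 (constant along its height) (area = (8/2)·3.000²·sin(360°/8) = 25.46 mm²); the cylinder at (15.5, 10): section is a regular 8-gon, circumradius r=4.5 (area = (8/2)·4.500²·sin(360°/8) = 57.28 mm²); the cube at (2.5, 3) is present — its section is the full 18.5×16 rectangle (area 296.00 mm²); Taking the union: the regions partially overlap — summed areas 378.73 mm² minus the doubly-counted overlap 57.28 mm² gives 321.46 mm² — area = 321.46 mm². So its area = 321.46 mm². Layer 24 is larger (321.46 vs 296.00 mm²).

layer 24 (z = 7.68 mm)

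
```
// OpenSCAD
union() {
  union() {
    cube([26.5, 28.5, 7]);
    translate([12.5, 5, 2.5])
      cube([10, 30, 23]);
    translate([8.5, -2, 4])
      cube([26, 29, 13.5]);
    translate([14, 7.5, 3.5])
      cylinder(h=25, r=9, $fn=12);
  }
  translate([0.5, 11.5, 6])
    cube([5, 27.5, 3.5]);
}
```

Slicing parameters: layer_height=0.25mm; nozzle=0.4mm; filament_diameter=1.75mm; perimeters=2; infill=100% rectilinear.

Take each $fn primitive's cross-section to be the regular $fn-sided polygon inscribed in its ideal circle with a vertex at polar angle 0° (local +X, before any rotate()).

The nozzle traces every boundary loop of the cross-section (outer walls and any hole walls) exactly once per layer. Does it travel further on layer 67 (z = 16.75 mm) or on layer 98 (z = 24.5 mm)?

Layer 67 (z = 16.75): the cube is not intersected at this z (z outside [0, 7]); the cube at (12.5, 5) is present — its section is the full 10×30 rectangle (perimeter 80.00 mm); the cube at (8.5, -2) is present — its section is the full 26×29 rectangle (perimeter 110.00 mm); the r=9 cylinder at (14, 7.5) contributes a regular 12-gon of circumradius 9 (perimeter = 2·12·9.000·sin(180°/12) = 55.90 mm); Merging all regions: the regions partially overlap (shared area 431.66 mm²), so the edge portions inside another operand are dropped and the merged outline is re-measured after clipping — boundary = 128.22 mm; the cube at (0.5, 11.5) is absent (z outside [6, 9.5]); Combining (union): only the result so far is present, so the union is just that shape — boundary = 128.22 mm. So its perimeter = 128.22 mm. Layer 98 (z = 24.5): the cube is not intersected at this z (z outside [0, 7]); the cube at (12.5, 5) (footprint 10×30) is included at this height (perimeter 80.00 mm); the cube at (8.5, -2) is not intersected at this z (z outside [4, 17.5]); the r=9 cylinder at (14, 7.5) contributes a regular 12-gon of circumradius 9 (perimeter = 2·12·9.000·sin(180°/12) = 55.90 mm); Combining (union): the regions partially overlap (shared area 98.43 mm²), so the edge portions inside another operand are dropped and the merged outline is re-measured after clipping — boundary = 96.99 mm; the cube at (0.5, 11.5) is not intersected at this z (z outside [6, 9.5]); Merging all regions: only that combined region is present, so the union is just that shape — boundary = 96.99 mm. So its perimeter = 96.99 mm. Layer 67 is larger (128.22 vs 96.99 mm).

layer 67 (z = 16.75 mm)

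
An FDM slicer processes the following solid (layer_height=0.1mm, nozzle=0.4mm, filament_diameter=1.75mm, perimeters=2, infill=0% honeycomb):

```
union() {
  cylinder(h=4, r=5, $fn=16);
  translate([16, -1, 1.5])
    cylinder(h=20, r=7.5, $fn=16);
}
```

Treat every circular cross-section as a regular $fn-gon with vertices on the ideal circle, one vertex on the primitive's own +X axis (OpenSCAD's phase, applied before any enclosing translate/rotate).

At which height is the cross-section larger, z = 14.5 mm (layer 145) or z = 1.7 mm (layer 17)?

layer 17 (z = 1.7 mm)

Layer 145 (z = 14.5): the cylinder is not intersected at this z (z outside [0, 4]); the r=7.5 cylinder at (16, -1) gives a regular 16-gon of circumradius 7.5 (constant along its height) (area = (16/2)·7.500²·sin(360°/16) = 172.21 mm²); Taking the union: only the r=7.5 cylinder at (16, -1) is present, so the union is just that shape — area = 172.21 mm². So its area = 172.21 mm². Layer 17 (z = 1.7): the cylinder: section is a regular 16-gon, circumradius r=5 (area = (16/2)·5.000²·sin(360°/16) = 76.54 mm²); the cylinder at (16, -1): section is a regular 16-gon, circumradius r=7.5 (area = (16/2)·7.500²·sin(360°/16) = 172.21 mm²); Merging all regions: the 2 present regions are separate (no shared area or edge), so areas and boundary lengths simply add and each stays a separate island — area = 248.74 mm². So its area = 248.74 mm². Layer 17 is larger (248.74 vs 172.21 mm²).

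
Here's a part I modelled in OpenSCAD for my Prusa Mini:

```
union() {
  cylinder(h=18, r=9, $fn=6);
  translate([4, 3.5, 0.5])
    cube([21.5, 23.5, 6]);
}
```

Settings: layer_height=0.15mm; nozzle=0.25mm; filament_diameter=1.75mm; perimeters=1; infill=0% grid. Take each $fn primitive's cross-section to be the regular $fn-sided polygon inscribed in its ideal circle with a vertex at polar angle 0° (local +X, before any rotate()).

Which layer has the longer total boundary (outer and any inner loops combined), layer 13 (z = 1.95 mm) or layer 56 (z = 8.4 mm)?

layer 13 (z = 1.95 mm)

Layer 13 (z = 1.95): the cylinder: section is a regular 6-gon, circumradius r=9 (perimeter = 2·6·9.000·sin(180°/6) = 54.00 mm); the cube at (4, 3.5) (footprint 21.5×23.5) is included at this height (perimeter 90.00 mm); Combining (union): the regions partially overlap (shared area 7.47 mm²), so the edge portions inside another operand are dropped and the merged outline is re-measured after clipping — boundary = 131.27 mm. So its perimeter = 131.27 mm. Layer 56 (z = 8.4): the r=9 cylinder contributes a regular 6-gon of circumradius 9 (perimeter = 2·6·9.000·sin(180°/6) = 54.00 mm); the cube at (4, 3.5) does not reach this height (z outside [0.5, 6.5]); Combining (union): only the r=9 cylinder is present, so the union is just that shape — boundary = 54.00 mm. So its perimeter = 54.00 mm. Layer 13 is larger (131.27 vs 54.00 mm).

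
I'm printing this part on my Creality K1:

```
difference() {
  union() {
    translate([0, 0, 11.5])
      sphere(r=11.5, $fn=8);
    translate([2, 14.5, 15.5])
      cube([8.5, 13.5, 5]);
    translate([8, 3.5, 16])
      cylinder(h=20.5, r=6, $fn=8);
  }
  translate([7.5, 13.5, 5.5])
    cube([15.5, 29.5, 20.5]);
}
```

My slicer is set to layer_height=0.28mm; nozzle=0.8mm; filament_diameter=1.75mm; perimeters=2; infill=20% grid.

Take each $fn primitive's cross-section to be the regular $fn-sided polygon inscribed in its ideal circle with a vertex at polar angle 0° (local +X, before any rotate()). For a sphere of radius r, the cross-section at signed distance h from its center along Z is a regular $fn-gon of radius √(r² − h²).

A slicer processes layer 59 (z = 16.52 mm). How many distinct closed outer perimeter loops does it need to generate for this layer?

2

At z = 16.52 mm: the r=11.5 sphere slices to a regular 8-gon of circumradius 10.346 (√(r²−h²) with h=5.02 from center); the cube at (2, 14.5) (footprint 8.5×13.5) is included at this height; the r=6 cylinder at (8, 3.5) contributes a regular 8-gon of circumradius 6; Merging all regions: the regions partially overlap (shared area 57.56 mm²), so overlapping operands fuse into one piece — 2 connected regions; the cube at (7.5, 13.5) (footprint 15.5×29.5) is included at this height; Subtracting the remaining from the first: starting from the result so far, the 15.5×29.5 cube at (7.5, 13.5) partially overlaps it — only the 40.50 mm² overlap (of its 457.25 mm²) is removed, clipping the outline — 2 connected regions. The result has 2 disconnected regions.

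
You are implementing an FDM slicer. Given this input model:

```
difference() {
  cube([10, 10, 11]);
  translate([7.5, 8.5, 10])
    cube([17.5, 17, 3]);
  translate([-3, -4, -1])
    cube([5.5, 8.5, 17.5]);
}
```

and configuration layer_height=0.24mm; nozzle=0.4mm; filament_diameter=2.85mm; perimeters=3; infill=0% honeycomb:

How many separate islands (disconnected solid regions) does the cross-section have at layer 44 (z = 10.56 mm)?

1

At z = 10.56 mm: the cube (footprint 10×10) is included at this height; the cube at (7.5, 8.5) is present — its section is the full 17.5×17 rectangle; the cube at (-3, -4) is present — its section is the full 5.5×8.5 rectangle; After the difference (first − rest): starting from the 10×10 cube, the 17.5×17 cube at (7.5, 8.5) partially overlaps it — only the 3.75 mm² overlap (of its 297.50 mm²) is removed, clipping the outline; the 5.5×8.5 cube at (-3, -4) partially overlaps it — only the 11.25 mm² overlap (of its 46.75 mm²) is removed, clipping the outline — 1 connected region. Overall, the cross-section is a single solid region. Island count = 1.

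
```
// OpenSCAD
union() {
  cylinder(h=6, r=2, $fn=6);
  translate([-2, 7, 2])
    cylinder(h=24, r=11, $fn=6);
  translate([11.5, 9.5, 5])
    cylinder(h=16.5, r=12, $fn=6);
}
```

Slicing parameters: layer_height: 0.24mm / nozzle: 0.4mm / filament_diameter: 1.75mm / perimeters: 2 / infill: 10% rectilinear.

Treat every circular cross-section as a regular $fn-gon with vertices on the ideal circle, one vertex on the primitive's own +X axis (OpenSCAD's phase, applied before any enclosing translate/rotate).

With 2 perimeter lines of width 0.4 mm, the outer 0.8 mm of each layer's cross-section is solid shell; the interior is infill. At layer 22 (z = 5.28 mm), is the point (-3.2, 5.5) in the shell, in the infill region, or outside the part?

At z = 5.28 mm: the cylinder: section is a regular 6-gon, circumradius r=2; the cylinder at (-2, 7): section is a regular 6-gon, circumradius r=11; the r=12 cylinder at (11.5, 9.5) contributes a regular 6-gon of circumradius 12; Taking the union: the regions partially overlap (shared area 86.75 mm²), so overlapping operands fuse into one piece — 1 connected region. Overall, the cross-section is a single solid region. The nearest boundary edge runs (-7.50, -2.53)→(-13.00, 7.00); distance from the point to it = 7.74 mm. The point is inside the cross-section and 7.74 mm from the nearest boundary — more than the 0.8 mm shell width (2 × 0.4), so it's in the infill interior.

infill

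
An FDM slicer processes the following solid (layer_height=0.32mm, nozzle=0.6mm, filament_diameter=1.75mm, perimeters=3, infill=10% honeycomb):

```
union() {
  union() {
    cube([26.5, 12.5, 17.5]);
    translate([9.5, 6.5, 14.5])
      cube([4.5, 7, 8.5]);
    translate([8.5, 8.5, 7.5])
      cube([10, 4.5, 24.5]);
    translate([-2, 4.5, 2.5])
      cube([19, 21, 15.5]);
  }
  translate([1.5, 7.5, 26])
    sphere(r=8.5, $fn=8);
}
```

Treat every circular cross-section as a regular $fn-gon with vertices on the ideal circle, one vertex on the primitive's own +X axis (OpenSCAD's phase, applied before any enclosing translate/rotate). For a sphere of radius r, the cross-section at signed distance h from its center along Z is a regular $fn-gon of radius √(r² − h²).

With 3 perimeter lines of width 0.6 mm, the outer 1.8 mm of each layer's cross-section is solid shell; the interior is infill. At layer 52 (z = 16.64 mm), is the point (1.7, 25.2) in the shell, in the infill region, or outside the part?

shell

At z = 16.64 mm: the cube is present — its section is the full 26.5×12.5 rectangle; the 4.5×7 cube at (9.5, 6.5) contributes its full rectangle; the cube at (8.5, 8.5) (footprint 10×4.5) is included at this height; the 19×21 cube at (-2, 4.5) contributes its full rectangle; Merging all regions: the regions partially overlap (shared area 211.75 mm²), so overlapping operands fuse into one piece — 1 connected region; the sphere at (1.5, 7.5) is not intersected at this z (|z−center|=9.360 > r=8.5); Merging all regions: only that combined region is present, so the union is just that shape — 1 connected region. Overall, the cross-section is a single solid region. The nearest boundary edge runs (-2.00, 25.50)→(17.00, 25.50); distance from the point to it = 0.30 mm. The point is inside the cross-section, 0.30 mm from the nearest boundary — within the 1.8 mm shell band (3 × 0.6).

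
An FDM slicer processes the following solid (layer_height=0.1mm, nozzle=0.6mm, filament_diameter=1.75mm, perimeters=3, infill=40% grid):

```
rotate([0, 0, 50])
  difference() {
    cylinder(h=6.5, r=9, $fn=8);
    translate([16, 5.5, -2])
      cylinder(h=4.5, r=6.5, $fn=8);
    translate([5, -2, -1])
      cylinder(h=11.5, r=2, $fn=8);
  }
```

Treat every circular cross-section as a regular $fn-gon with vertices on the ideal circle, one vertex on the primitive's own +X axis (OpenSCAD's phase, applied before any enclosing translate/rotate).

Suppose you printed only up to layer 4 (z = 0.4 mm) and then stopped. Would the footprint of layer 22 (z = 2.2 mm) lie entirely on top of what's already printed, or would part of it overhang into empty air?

entirely on top

Compare the two slices. At z = 0.4: the cylinder: section is a regular 8-gon, circumradius r=9 (area = (8/2)·9.000²·sin(360°/8) = 229.10 mm²); the r=6.5 cylinder at (16, 5.5) gives a regular 8-gon of circumradius 6.5 (constant along its height) (area = (8/2)·6.500²·sin(360°/8) = 119.50 mm²); the r=2 cylinder at (5, -2) contributes a regular 8-gon of circumradius 2 (area = (8/2)·2.000²·sin(360°/8) = 11.31 mm²); After the difference (first − rest): starting from the r=9 cylinder (229.10 mm²), the r=6.5 cylinder at (16, 5.5) misses the remaining region (no effect); the r=2 cylinder at (5, -2) lies wholly inside it (removes its full 11.31 mm² and its 12.25 mm outline becomes a hole wall) — area = 217.79 mm²; (whole slice rotated 50° about Z — lengths, areas and connectivity unchanged). At z = 2.2: the r=9 cylinder contributes a regular 8-gon of circumradius 9 (area = (8/2)·9.000²·sin(360°/8) = 229.10 mm²); the r=6.5 cylinder at (16, 5.5) contributes a regular 8-gon of circumradius 6.5 (area = (8/2)·6.500²·sin(360°/8) = 119.50 mm²); the r=2 cylinder at (5, -2) gives a regular 8-gon of circumradius 2 (constant along its height) (area = (8/2)·2.000²·sin(360°/8) = 11.31 mm²); Subtracting the remaining from the first: starting from the r=9 cylinder (229.10 mm²), the r=6.5 cylinder at (16, 5.5) misses the remaining region (no effect); the r=2 cylinder at (5, -2) lies wholly inside it (removes its full 11.31 mm² and its 12.25 mm outline becomes a hole wall) — area = 217.79 mm²; (whole slice rotated 50° about Z — lengths, areas and connectivity unchanged). Checking containment: the cross-section at z = 2.2 is a subset of the cross-section at z = 0.4.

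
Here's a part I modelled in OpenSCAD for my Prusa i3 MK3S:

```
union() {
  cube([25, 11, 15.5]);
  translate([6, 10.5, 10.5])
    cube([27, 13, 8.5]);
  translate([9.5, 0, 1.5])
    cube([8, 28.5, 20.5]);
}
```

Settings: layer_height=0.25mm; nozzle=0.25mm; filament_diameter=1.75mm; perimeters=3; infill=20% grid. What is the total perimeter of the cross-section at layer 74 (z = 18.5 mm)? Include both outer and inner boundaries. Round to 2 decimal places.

At z = 18.5 mm: the cube is not intersected at this z (z outside [0, 15.5]); the cube at (6, 10.5) (footprint 27×13) is included at this height (perimeter 80.00 mm); the cube at (9.5, 0) (footprint 8×28.5) is included at this height (perimeter 73.00 mm); Combining (union): the regions partially overlap (shared area 104.00 mm²), so the edge portions inside another operand are dropped and the merged outline is re-measured after clipping — boundary = 111.00 mm. Overall, the cross-section is a single solid region. Total boundary length (outer) = 111.00 mm.

111.00 mm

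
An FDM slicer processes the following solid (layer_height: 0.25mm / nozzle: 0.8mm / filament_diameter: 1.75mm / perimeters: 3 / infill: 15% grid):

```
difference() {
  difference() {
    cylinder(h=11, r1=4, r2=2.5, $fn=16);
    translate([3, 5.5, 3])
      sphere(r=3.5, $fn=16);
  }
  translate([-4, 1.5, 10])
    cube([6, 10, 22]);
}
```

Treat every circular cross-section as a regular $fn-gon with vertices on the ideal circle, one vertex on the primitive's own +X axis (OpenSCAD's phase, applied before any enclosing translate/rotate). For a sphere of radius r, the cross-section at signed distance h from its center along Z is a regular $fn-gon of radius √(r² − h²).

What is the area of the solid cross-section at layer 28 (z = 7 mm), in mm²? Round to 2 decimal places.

28.39 mm²

At z = 7 mm: the cone contributes a regular 16-gon of circumradius 3.045 (interpolated between r1=4 and r2=2.5 at t=0.636) (area = (16/2)·3.045²·sin(360°/16) = 28.39 mm²); the sphere at (3, 5.5) does not reach this height (|z−center|=4.000 > r=3.5); Subtracting the remaining from the first: none of the subtracted shapes is present at this height, so the cone is unchanged — area = 28.39 mm²; the cube at (-4, 1.5) does not reach this height (z outside [10, 32]); Taking the first minus the rest: none of the subtracted shapes is present at this height, so that combined region is unchanged — area = 28.39 mm². Overall, the cross-section is a single solid region. Net area = 28.39 mm².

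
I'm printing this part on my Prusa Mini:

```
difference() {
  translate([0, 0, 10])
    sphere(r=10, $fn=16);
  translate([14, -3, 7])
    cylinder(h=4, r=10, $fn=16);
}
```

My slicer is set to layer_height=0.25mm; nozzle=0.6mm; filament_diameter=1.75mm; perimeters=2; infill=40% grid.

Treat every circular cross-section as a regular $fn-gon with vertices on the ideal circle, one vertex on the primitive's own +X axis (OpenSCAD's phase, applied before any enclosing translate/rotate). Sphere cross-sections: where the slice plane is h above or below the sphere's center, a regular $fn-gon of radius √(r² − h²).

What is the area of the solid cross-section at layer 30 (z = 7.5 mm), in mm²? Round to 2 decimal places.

240.83 mm²

At z = 7.5 mm: the sphere: section is a regular 16-gon, circumradius = √(r²−h²) = √(10²−2.5²) = 9.682 (area = (16/2)·9.682²·sin(360°/16) = 287.01 mm²); the r=10 cylinder at (14, -3) gives a regular 16-gon of circumradius 10 (constant along its height) (area = (16/2)·10.000²·sin(360°/16) = 306.15 mm²); Taking the first minus the rest: starting from the r=10 sphere (287.01 mm²), the r=10 cylinder at (14, -3) partially overlaps it — only the 46.19 mm² overlap (of its 306.15 mm²) is removed, clipping the outline — area = 240.83 mm². Overall, the cross-section is a single solid region. Net area = 240.83 mm².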